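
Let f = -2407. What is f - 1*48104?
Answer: -50511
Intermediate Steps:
f - 1*48104 = -2407 - 1*48104 = -2407 - 48104 = -50511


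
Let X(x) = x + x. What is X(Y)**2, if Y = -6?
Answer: 144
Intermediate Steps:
X(x) = 2*x
X(Y)**2 = (2*(-6))**2 = (-12)**2 = 144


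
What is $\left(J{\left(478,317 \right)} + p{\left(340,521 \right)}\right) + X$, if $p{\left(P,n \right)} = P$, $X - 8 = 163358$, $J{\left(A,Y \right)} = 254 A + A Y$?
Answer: $436644$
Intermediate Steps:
$X = 163366$ ($X = 8 + 163358 = 163366$)
$\left(J{\left(478,317 \right)} + p{\left(340,521 \right)}\right) + X = \left(478 \left(254 + 317\right) + 340\right) + 163366 = \left(478 \cdot 571 + 340\right) + 163366 = \left(272938 + 340\right) + 163366 = 273278 + 163366 = 436644$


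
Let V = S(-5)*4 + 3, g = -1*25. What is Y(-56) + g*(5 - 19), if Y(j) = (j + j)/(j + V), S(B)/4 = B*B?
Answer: 121338/347 ≈ 349.68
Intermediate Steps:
S(B) = 4*B² (S(B) = 4*(B*B) = 4*B²)
g = -25
V = 403 (V = (4*(-5)²)*4 + 3 = (4*25)*4 + 3 = 100*4 + 3 = 400 + 3 = 403)
Y(j) = 2*j/(403 + j) (Y(j) = (j + j)/(j + 403) = (2*j)/(403 + j) = 2*j/(403 + j))
Y(-56) + g*(5 - 19) = 2*(-56)/(403 - 56) - 25*(5 - 19) = 2*(-56)/347 - 25*(-14) = 2*(-56)*(1/347) + 350 = -112/347 + 350 = 121338/347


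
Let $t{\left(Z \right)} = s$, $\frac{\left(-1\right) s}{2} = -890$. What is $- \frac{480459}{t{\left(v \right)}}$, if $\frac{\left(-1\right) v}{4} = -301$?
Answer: $- \frac{480459}{1780} \approx -269.92$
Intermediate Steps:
$v = 1204$ ($v = \left(-4\right) \left(-301\right) = 1204$)
$s = 1780$ ($s = \left(-2\right) \left(-890\right) = 1780$)
$t{\left(Z \right)} = 1780$
$- \frac{480459}{t{\left(v \right)}} = - \frac{480459}{1780}$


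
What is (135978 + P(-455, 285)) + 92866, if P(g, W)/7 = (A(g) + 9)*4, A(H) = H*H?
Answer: 6025796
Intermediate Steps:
A(H) = H²
P(g, W) = 252 + 28*g² (P(g, W) = 7*((g² + 9)*4) = 7*((9 + g²)*4) = 7*(36 + 4*g²) = 252 + 28*g²)
(135978 + P(-455, 285)) + 92866 = (135978 + (252 + 28*(-455)²)) + 92866 = (135978 + (252 + 28*207025)) + 92866 = (135978 + (252 + 5796700)) + 92866 = (135978 + 5796952) + 92866 = 5932930 + 92866 = 6025796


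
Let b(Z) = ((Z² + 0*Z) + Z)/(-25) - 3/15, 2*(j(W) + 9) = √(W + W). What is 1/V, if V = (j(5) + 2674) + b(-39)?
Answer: 3256900/8485914963 - 625*√10/8485914963 ≈ 0.00038357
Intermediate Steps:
j(W) = -9 + √2*√W/2 (j(W) = -9 + √(W + W)/2 = -9 + √(2*W)/2 = -9 + (√2*√W)/2 = -9 + √2*√W/2)
b(Z) = -⅕ - Z/25 - Z²/25 (b(Z) = ((Z² + 0) + Z)*(-1/25) - 3*1/15 = (Z² + Z)*(-1/25) - ⅕ = (Z + Z²)*(-1/25) - ⅕ = (-Z/25 - Z²/25) - ⅕ = -⅕ - Z/25 - Z²/25)
V = 65138/25 + √10/2 (V = ((-9 + √2*√5/2) + 2674) + (-⅕ - 1/25*(-39) - 1/25*(-39)²) = ((-9 + √10/2) + 2674) + (-⅕ + 39/25 - 1/25*1521) = (2665 + √10/2) + (-⅕ + 39/25 - 1521/25) = (2665 + √10/2) - 1487/25 = 65138/25 + √10/2 ≈ 2607.1)
1/V = 1/(65138/25 + √10/2)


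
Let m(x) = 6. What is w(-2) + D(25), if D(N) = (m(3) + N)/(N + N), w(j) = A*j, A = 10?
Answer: -969/50 ≈ -19.380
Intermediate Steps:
w(j) = 10*j
D(N) = (6 + N)/(2*N) (D(N) = (6 + N)/(N + N) = (6 + N)/((2*N)) = (6 + N)*(1/(2*N)) = (6 + N)/(2*N))
w(-2) + D(25) = 10*(-2) + (½)*(6 + 25)/25 = -20 + (½)*(1/25)*31 = -20 + 31/50 = -969/50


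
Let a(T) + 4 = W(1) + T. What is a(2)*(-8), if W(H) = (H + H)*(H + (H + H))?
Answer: -32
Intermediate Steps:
W(H) = 6*H² (W(H) = (2*H)*(H + 2*H) = (2*H)*(3*H) = 6*H²)
a(T) = 2 + T (a(T) = -4 + (6*1² + T) = -4 + (6*1 + T) = -4 + (6 + T) = 2 + T)
a(2)*(-8) = (2 + 2)*(-8) = 4*(-8) = -32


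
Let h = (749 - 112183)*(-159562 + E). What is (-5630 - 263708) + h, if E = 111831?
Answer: 5318586916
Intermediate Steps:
h = 5318856254 (h = (749 - 112183)*(-159562 + 111831) = -111434*(-47731) = 5318856254)
(-5630 - 263708) + h = (-5630 - 263708) + 5318856254 = -269338 + 5318856254 = 5318586916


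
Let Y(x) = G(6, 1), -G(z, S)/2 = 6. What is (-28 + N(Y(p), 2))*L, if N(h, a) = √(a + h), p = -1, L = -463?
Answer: 12964 - 463*I*√10 ≈ 12964.0 - 1464.1*I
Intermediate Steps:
G(z, S) = -12 (G(z, S) = -2*6 = -12)
Y(x) = -12
(-28 + N(Y(p), 2))*L = (-28 + √(2 - 12))*(-463) = (-28 + √(-10))*(-463) = (-28 + I*√10)*(-463) = 12964 - 463*I*√10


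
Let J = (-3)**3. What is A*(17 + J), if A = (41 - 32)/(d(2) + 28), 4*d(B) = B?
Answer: -60/19 ≈ -3.1579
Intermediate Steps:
d(B) = B/4
J = -27
A = 6/19 (A = (41 - 32)/((1/4)*2 + 28) = 9/(1/2 + 28) = 9/(57/2) = 9*(2/57) = 6/19 ≈ 0.31579)
A*(17 + J) = 6*(17 - 27)/19 = (6/19)*(-10) = -60/19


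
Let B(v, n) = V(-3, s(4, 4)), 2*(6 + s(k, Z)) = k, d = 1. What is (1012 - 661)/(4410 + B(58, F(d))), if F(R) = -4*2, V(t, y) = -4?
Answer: 351/4406 ≈ 0.079664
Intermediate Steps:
s(k, Z) = -6 + k/2
F(R) = -8
B(v, n) = -4
(1012 - 661)/(4410 + B(58, F(d))) = (1012 - 661)/(4410 - 4) = 351/4406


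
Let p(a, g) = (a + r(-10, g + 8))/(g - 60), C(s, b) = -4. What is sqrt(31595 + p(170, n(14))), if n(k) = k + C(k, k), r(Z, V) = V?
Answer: sqrt(789781)/5 ≈ 177.74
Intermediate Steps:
n(k) = -4 + k (n(k) = k - 4 = -4 + k)
p(a, g) = (8 + a + g)/(-60 + g) (p(a, g) = (a + (g + 8))/(g - 60) = (a + (8 + g))/(-60 + g) = (8 + a + g)/(-60 + g))
sqrt(31595 + p(170, n(14))) = sqrt(31595 + (8 + 170 + (-4 + 14))/(-60 + (-4 + 14))) = sqrt(31595 + (8 + 170 + 10)/(-60 + 10)) = sqrt(31595 + 188/(-50)) = sqrt(31595 - 1/50*188) = sqrt(31595 - 94/25) = sqrt(789781/25) = sqrt(789781)/5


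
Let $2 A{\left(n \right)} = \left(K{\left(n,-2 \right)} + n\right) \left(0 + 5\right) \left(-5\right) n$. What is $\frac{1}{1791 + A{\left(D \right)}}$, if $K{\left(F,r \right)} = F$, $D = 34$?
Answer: $- \frac{1}{27109} \approx -3.6888 \cdot 10^{-5}$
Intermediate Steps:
$A{\left(n \right)} = - 25 n^{2}$ ($A{\left(n \right)} = \frac{\left(n + n\right) \left(0 + 5\right) \left(-5\right) n}{2} = \frac{2 n 5 \left(-5\right) n}{2} = \frac{10 n \left(-5\right) n}{2} = \frac{- 50 n n}{2} = \frac{\left(-50\right) n^{2}}{2} = - 25 n^{2}$)
$\frac{1}{1791 + A{\left(D \right)}} = \frac{1}{1791 - 25 \cdot 34^{2}} = \frac{1}{1791 - 28900} = \frac{1}{-27109} = - \frac{1}{27109}$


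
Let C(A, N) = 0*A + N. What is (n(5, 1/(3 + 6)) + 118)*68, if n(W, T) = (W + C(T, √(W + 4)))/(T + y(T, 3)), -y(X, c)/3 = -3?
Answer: 331432/41 ≈ 8083.7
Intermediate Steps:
y(X, c) = 9 (y(X, c) = -3*(-3) = 9)
C(A, N) = N (C(A, N) = 0 + N = N)
n(W, T) = (W + √(4 + W))/(9 + T) (n(W, T) = (W + √(W + 4))/(T + 9) = (W + √(4 + W))/(9 + T))
(n(5, 1/(3 + 6)) + 118)*68 = ((5 + √(4 + 5))/(9 + 1/(3 + 6)) + 118)*68 = ((5 + √9)/(9 + 1/9) + 118)*68 = ((5 + 3)/(9 + ⅑) + 118)*68 = (8/(82/9) + 118)*68 = ((9/82)*8 + 118)*68 = (36/41 + 118)*68 = (4874/41)*68 = 331432/41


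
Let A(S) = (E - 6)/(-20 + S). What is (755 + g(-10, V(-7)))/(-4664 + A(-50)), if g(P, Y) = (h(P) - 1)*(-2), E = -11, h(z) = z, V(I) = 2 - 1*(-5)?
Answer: -18130/108821 ≈ -0.16660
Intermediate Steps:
V(I) = 7 (V(I) = 2 + 5 = 7)
g(P, Y) = 2 - 2*P (g(P, Y) = (P - 1)*(-2) = (-1 + P)*(-2) = 2 - 2*P)
A(S) = -17/(-20 + S) (A(S) = (-11 - 6)/(-20 + S) = -17/(-20 + S))
(755 + g(-10, V(-7)))/(-4664 + A(-50)) = (755 + (2 - 2*(-10)))/(-4664 - 17/(-20 - 50)) = (755 + (2 + 20))/(-4664 - 17/(-70)) = (755 + 22)/(-4664 - 17*(-1/70)) = 777/(-4664 + 17/70) = 777/(-326463/70) = 777*(-70/326463) = -18130/108821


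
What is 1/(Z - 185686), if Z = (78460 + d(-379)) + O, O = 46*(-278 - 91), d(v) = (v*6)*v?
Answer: 1/737646 ≈ 1.3557e-6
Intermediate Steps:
d(v) = 6*v² (d(v) = (6*v)*v = 6*v²)
O = -16974 (O = 46*(-369) = -16974)
Z = 923332 (Z = (78460 + 6*(-379)²) - 16974 = (78460 + 6*143641) - 16974 = (78460 + 861846) - 16974 = 940306 - 16974 = 923332)
1/(Z - 185686) = 1/(923332 - 185686) = 1/737646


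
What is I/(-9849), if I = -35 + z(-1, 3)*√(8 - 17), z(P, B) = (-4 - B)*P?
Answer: 5/1407 - I/469 ≈ 0.0035537 - 0.0021322*I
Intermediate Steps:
z(P, B) = P*(-4 - B)
I = -35 + 21*I (I = -35 + (-1*(-1)*(4 + 3))*√(8 - 17) = -35 + (-1*(-1)*7)*√(-9) = -35 + 7*(3*I) = -35 + 21*I ≈ -35.0 + 21.0*I)
I/(-9849) = (-35 + 21*I)/(-9849) = (-35 + 21*I)*(-1/9849) = 5/1407 - I/469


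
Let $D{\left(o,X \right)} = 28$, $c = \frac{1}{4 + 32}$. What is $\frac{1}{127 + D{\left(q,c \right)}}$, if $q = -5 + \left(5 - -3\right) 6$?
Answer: $\frac{1}{155} \approx 0.0064516$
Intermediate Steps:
$c = \frac{1}{36} \approx 0.027778$
$q = 43$ ($q = -5 + \left(5 + 3\right) 6 = -5 + 8 \cdot 6 = -5 + 48 = 43$)
$\frac{1}{127 + D{\left(q,c \right)}} = \frac{1}{127 + 28} = \frac{1}{155}$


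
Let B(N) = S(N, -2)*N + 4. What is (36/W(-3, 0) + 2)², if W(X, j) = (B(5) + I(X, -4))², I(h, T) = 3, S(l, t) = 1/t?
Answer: 1156/81 ≈ 14.272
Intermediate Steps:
B(N) = 4 - N/2 (B(N) = N/(-2) + 4 = -N/2 + 4 = 4 - N/2)
W(X, j) = 81/4 (W(X, j) = ((4 - ½*5) + 3)² = ((4 - 5/2) + 3)² = (3/2 + 3)² = (9/2)² = 81/4)
(36/W(-3, 0) + 2)² = (36/(81/4) + 2)² = (36*(4/81) + 2)² = (16/9 + 2)² = (34/9)² = 1156/81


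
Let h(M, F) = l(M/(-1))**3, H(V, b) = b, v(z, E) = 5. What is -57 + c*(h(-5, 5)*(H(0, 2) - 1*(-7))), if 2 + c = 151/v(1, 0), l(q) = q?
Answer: 31668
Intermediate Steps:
c = 141/5 (c = -2 + 151/5 = 141/5 ≈ 28.200)
h(M, F) = -M**3 (h(M, F) = (M/(-1))**3 = (M*(-1))**3 = (-M)**3 = -M**3)
-57 + c*(h(-5, 5)*(H(0, 2) - 1*(-7))) = -57 + 141*((-1*(-5)**3)*(2 - 1*(-7)))/5 = -57 + 141*((-1*(-125))*(2 + 7))/5 = -57 + 141*(125*9)/5 = -57 + (141/5)*1125 = -57 + 31725 = 31668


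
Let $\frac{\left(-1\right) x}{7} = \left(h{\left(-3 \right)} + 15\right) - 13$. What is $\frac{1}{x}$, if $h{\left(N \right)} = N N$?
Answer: $- \frac{1}{77} \approx -0.012987$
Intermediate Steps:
$h{\left(N \right)} = N^{2}$
$x = -77$ ($x = - 7 \left(\left(\left(-3\right)^{2} + 15\right) - 13\right) = - 7 \left(\left(9 + 15\right) - 13\right) = - 7 \left(24 - 13\right) = \left(-7\right) 11 = -77$)
$\frac{1}{x} = \frac{1}{-77} = - \frac{1}{77}$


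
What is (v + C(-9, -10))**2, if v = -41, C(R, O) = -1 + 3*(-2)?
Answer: 2304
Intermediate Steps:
C(R, O) = -7 (C(R, O) = -1 - 6 = -7)
(v + C(-9, -10))**2 = (-41 - 7)**2 = (-48)**2 = 2304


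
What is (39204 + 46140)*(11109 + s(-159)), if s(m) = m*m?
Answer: 3105668160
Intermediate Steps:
s(m) = m²
(39204 + 46140)*(11109 + s(-159)) = (39204 + 46140)*(11109 + (-159)²) = 85344*(11109 + 25281) = 85344*36390 = 3105668160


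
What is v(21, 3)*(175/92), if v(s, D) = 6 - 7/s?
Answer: 2975/276 ≈ 10.779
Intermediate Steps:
v(s, D) = 6 - 7/s
v(21, 3)*(175/92) = (6 - 7/21)*(175/92) = (6 - 7*1/21)*(175*(1/92)) = (6 - 1/3)*(175/92) = (17/3)*(175/92) = 2975/276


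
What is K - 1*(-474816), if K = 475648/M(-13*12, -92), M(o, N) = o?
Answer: 18398912/39 ≈ 4.7177e+5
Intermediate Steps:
K = -118912/39 (K = 475648/((-13*12)) = 475648/(-156) = 475648*(-1/156) = -118912/39 ≈ -3049.0)
K - 1*(-474816) = -118912/39 - 1*(-474816) = -118912/39 + 474816 = 18398912/39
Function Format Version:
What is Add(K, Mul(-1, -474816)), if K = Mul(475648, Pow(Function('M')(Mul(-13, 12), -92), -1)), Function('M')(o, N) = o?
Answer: Rational(18398912, 39) ≈ 4.7177e+5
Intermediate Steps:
K = Rational(-118912, 39) (K = Mul(475648, Pow(Mul(-13, 12), -1)) = Mul(475648, Pow(-156, -1)) = Mul(475648, Rational(-1, 156)) = Rational(-118912, 39) ≈ -3049.0)
Add(K, Mul(-1, -474816)) = Add(Rational(-118912, 39), Mul(-1, -474816)) = Add(Rational(-118912, 39), 474816) = Rational(18398912, 39)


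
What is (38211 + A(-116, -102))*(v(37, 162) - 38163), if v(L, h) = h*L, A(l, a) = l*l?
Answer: -1662075723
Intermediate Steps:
A(l, a) = l²
v(L, h) = L*h
(38211 + A(-116, -102))*(v(37, 162) - 38163) = (38211 + (-116)²)*(37*162 - 38163) = (38211 + 13456)*(5994 - 38163) = 51667*(-32169) = -1662075723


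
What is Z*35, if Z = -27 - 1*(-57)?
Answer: 1050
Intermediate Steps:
Z = 30 (Z = -27 + 57 = 30)
Z*35 = 30*35 = 1050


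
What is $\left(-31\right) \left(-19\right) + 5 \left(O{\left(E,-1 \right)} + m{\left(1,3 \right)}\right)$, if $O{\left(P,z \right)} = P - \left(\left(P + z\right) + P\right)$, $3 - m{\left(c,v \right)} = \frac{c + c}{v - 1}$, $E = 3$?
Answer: $589$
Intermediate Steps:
$m{\left(c,v \right)} = 3 - \frac{2 c}{-1 + v}$ ($m{\left(c,v \right)} = 3 - \frac{c + c}{v - 1} = 3 - \frac{2 c}{-1 + v}$)
$O{\left(P,z \right)} = - P - z$ ($O{\left(P,z \right)} = P - \left(z + 2 P\right) = - P - z$)
$\left(-31\right) \left(-19\right) + 5 \left(O{\left(E,-1 \right)} + m{\left(1,3 \right)}\right) = \left(-31\right) \left(-19\right) + 5 \left(\left(\left(-1\right) 3 - -1\right) + \frac{-3 - 2 + 3 \cdot 3}{-1 + 3}\right) = 589 + 5 \left(\left(-3 + 1\right) + \frac{-3 - 2 + 9}{2}\right) = 589 + 5 \left(-2 + \frac{1}{2} \cdot 4\right) = 589 + 5 \left(-2 + 2\right) = 589 + 5 \cdot 0 = 589 + 0 = 589$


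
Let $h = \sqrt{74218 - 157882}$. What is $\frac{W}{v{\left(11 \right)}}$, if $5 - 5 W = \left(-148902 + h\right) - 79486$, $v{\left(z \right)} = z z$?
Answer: $\frac{20763}{55} - \frac{12 i \sqrt{581}}{605} \approx 377.51 - 0.47809 i$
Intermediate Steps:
$v{\left(z \right)} = z^{2}$
$h = 12 i \sqrt{581}$ ($h = \sqrt{-83664} = 12 i \sqrt{581} \approx 289.25 i$)
$W = \frac{228393}{5} - \frac{12 i \sqrt{581}}{5}$ ($W = 1 - \frac{\left(-148902 + 12 i \sqrt{581}\right) - 79486}{5} = 1 - \frac{-228388 + 12 i \sqrt{581}}{5} = 1 + \left(\frac{228388}{5} - \frac{12 i \sqrt{581}}{5}\right) = \frac{228393}{5} - \frac{12 i \sqrt{581}}{5} \approx 45679.0 - 57.849 i$)
$\frac{W}{v{\left(11 \right)}} = \frac{\frac{228393}{5} - \frac{12 i \sqrt{581}}{5}}{11^{2}} = \frac{\frac{228393}{5} - \frac{12 i \sqrt{581}}{5}}{121} = \left(\frac{228393}{5} - \frac{12 i \sqrt{581}}{5}\right) \frac{1}{121} = \frac{20763}{55} - \frac{12 i \sqrt{581}}{605}$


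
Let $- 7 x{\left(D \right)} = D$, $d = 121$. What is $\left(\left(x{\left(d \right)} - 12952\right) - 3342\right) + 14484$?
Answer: $- \frac{12791}{7} \approx -1827.3$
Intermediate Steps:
$x{\left(D \right)} = - \frac{D}{7}$
$\left(\left(x{\left(d \right)} - 12952\right) - 3342\right) + 14484 = \left(\left(\left(- \frac{1}{7}\right) 121 - 12952\right) - 3342\right) + 14484 = \left(\left(- \frac{121}{7} - 12952\right) - 3342\right) + 14484 = \left(- \frac{90785}{7} - 3342\right) + 14484 = - \frac{114179}{7} + 14484 = - \frac{12791}{7}$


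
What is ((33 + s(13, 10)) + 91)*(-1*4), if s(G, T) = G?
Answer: -548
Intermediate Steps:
((33 + s(13, 10)) + 91)*(-1*4) = ((33 + 13) + 91)*(-1*4) = (46 + 91)*(-4) = 137*(-4) = -548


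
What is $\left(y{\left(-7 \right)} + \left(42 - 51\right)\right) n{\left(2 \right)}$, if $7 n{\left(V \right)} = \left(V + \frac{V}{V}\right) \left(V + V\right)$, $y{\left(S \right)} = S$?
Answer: $- \frac{192}{7} \approx -27.429$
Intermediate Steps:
$n{\left(V \right)} = \frac{2 V \left(1 + V\right)}{7}$ ($n{\left(V \right)} = \frac{\left(V + \frac{V}{V}\right) \left(V + V\right)}{7} = \frac{\left(V + 1\right) 2 V}{7} = \frac{\left(1 + V\right) 2 V}{7} = \frac{2 V \left(1 + V\right)}{7}$)
$\left(y{\left(-7 \right)} + \left(42 - 51\right)\right) n{\left(2 \right)} = \left(-7 + \left(42 - 51\right)\right) \frac{2}{7} \cdot 2 \left(1 + 2\right) = \left(-7 - 9\right) \frac{2}{7} \cdot 2 \cdot 3 = \left(-16\right) \frac{12}{7} = - \frac{192}{7}$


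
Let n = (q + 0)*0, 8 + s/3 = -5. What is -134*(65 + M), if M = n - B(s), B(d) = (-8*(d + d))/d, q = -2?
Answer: -10854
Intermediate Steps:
s = -39 (s = -24 + 3*(-5) = -24 - 15 = -39)
n = 0 (n = (-2 + 0)*0 = -2*0 = 0)
B(d) = -16 (B(d) = (-16*d)/d = -16)
M = 16 (M = 0 - 1*(-16) = 0 + 16 = 16)
-134*(65 + M) = -134*(65 + 16) = -134*81 = -10854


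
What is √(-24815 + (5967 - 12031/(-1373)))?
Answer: I*√35514392829/1373 ≈ 137.26*I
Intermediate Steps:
√(-24815 + (5967 - 12031/(-1373))) = √(-24815 + (5967 - 12031*(-1)/1373)) = √(-24815 + (5967 - 1*(-12031/1373))) = √(-24815 + (5967 + 12031/1373)) = √(-24815 + 8204722/1373) = √(-25866273/1373) = I*√35514392829/1373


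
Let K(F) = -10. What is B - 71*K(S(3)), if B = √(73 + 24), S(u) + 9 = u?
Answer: 710 + √97 ≈ 719.85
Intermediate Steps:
S(u) = -9 + u
B = √97 ≈ 9.8489
B - 71*K(S(3)) = √97 - 71*(-10) = √97 + 710 = 710 + √97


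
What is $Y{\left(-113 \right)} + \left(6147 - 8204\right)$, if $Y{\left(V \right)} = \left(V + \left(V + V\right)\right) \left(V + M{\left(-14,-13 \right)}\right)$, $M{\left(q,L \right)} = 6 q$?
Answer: $64726$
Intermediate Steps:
$Y{\left(V \right)} = 3 V \left(-84 + V\right)$ ($Y{\left(V \right)} = \left(V + \left(V + V\right)\right) \left(V + 6 \left(-14\right)\right) = \left(V + 2 V\right) \left(V - 84\right) = 3 V \left(-84 + V\right)$)
$Y{\left(-113 \right)} + \left(6147 - 8204\right) = 3 \left(-113\right) \left(-84 - 113\right) + \left(6147 - 8204\right) = 3 \left(-113\right) \left(-197\right) + \left(6147 - 8204\right) = 66783 - 2057 = 64726$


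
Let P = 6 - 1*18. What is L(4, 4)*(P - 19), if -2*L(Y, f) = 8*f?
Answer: 496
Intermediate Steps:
L(Y, f) = -4*f
P = -12 (P = 6 - 18 = -12)
L(4, 4)*(P - 19) = (-4*4)*(-12 - 19) = -16*(-31) = 496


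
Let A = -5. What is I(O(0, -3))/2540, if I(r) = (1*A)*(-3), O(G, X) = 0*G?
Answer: 3/508 ≈ 0.0059055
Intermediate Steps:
O(G, X) = 0
I(r) = 15 (I(r) = (1*(-5))*(-3) = -5*(-3) = 15)
I(O(0, -3))/2540 = 15/2540 = 15*(1/2540) = 3/508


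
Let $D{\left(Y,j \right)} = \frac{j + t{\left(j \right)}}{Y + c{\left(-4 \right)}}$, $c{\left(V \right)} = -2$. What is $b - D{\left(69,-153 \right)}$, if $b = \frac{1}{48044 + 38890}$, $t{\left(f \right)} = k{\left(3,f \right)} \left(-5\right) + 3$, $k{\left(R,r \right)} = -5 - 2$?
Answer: $\frac{9997477}{5824578} \approx 1.7164$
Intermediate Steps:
$k{\left(R,r \right)} = -7$ ($k{\left(R,r \right)} = -5 - 2 = -7$)
$t{\left(f \right)} = 38$ ($t{\left(f \right)} = \left(-7\right) \left(-5\right) + 3 = 35 + 3 = 38$)
$D{\left(Y,j \right)} = \frac{38 + j}{-2 + Y}$ ($D{\left(Y,j \right)} = \frac{j + 38}{Y - 2} = \frac{38 + j}{-2 + Y}$)
$b = \frac{1}{86934} \approx 1.1503 \cdot 10^{-5}$
$b - D{\left(69,-153 \right)} = \frac{1}{86934} - \frac{38 - 153}{-2 + 69} = \frac{1}{86934} - \frac{1}{67} \left(-115\right) = \frac{1}{86934} - - \frac{115}{67} = \frac{1}{86934} + \frac{115}{67} = \frac{9997477}{5824578}$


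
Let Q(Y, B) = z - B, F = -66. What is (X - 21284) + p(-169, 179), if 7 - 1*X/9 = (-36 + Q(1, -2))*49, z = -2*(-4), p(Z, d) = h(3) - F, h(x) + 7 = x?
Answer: -9693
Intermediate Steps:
h(x) = -7 + x
p(Z, d) = 62 (p(Z, d) = (-7 + 3) - 1*(-66) = -4 + 66 = 62)
z = 8
Q(Y, B) = 8 - B
X = 11529 (X = 63 - 9*(-36 + (8 - 1*(-2)))*49 = 63 - 9*(-36 + (8 + 2))*49 = 63 - 9*(-36 + 10)*49 = 63 - (-234)*49 = 63 - 9*(-1274) = 63 + 11466 = 11529)
(X - 21284) + p(-169, 179) = (11529 - 21284) + 62 = -9755 + 62 = -9693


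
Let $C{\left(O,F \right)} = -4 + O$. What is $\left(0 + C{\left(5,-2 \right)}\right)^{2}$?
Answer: $1$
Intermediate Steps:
$\left(0 + C{\left(5,-2 \right)}\right)^{2} = \left(0 + \left(-4 + 5\right)\right)^{2} = \left(0 + 1\right)^{2} = 1^{2} = 1$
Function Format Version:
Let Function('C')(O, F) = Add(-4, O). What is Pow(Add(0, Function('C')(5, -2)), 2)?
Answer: 1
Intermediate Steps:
Pow(Add(0, Function('C')(5, -2)), 2) = Pow(Add(0, Add(-4, 5)), 2) = Pow(Add(0, 1), 2) = Pow(1, 2) = 1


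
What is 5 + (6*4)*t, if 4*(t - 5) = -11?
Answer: 59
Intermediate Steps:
t = 9/4 (t = 5 + (¼)*(-11) = 5 - 11/4 = 9/4 ≈ 2.2500)
5 + (6*4)*t = 5 + (6*4)*(9/4) = 5 + 24*(9/4) = 5 + 54 = 59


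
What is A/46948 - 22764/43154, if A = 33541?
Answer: 189352021/1012996996 ≈ 0.18692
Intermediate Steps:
A/46948 - 22764/43154 = 33541/46948 - 22764/43154 = 33541*(1/46948) - 22764*1/43154 = 33541/46948 - 11382/21577 = 189352021/1012996996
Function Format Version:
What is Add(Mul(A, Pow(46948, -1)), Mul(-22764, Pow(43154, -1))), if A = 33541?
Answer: Rational(189352021, 1012996996) ≈ 0.18692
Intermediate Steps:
Add(Mul(A, Pow(46948, -1)), Mul(-22764, Pow(43154, -1))) = Add(Mul(33541, Pow(46948, -1)), Mul(-22764, Pow(43154, -1))) = Add(Mul(33541, Rational(1, 46948)), Mul(-22764, Rational(1, 43154))) = Add(Rational(33541, 46948), Rational(-11382, 21577)) = Rational(189352021, 1012996996)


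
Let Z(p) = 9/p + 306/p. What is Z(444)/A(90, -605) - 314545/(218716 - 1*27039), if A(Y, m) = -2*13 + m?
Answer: -29394854545/17900331676 ≈ -1.6421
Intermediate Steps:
A(Y, m) = -26 + m
Z(p) = 315/p
Z(444)/A(90, -605) - 314545/(218716 - 1*27039) = (315/444)/(-26 - 605) - 314545/(218716 - 1*27039) = (315*(1/444))/(-631) - 314545/(218716 - 27039) = (105/148)*(-1/631) - 314545/191677 = -105/93388 - 314545*1/191677 = -105/93388 - 314545/191677 = -29394854545/17900331676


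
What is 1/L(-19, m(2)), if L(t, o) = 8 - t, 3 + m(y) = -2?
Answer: 1/27 ≈ 0.037037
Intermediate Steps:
m(y) = -5 (m(y) = -3 - 2 = -5)
1/L(-19, m(2)) = 1/(8 - 1*(-19)) = 1/(8 + 19) = 1/27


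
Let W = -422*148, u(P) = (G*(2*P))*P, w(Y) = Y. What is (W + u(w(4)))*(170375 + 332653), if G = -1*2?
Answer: -31449310560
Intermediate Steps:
G = -2
u(P) = -4*P² (u(P) = (-4*P)*P = -4*P²)
W = -62456
(W + u(w(4)))*(170375 + 332653) = (-62456 - 4*4²)*(170375 + 332653) = (-62456 - 4*16)*503028 = (-62456 - 64)*503028 = -62520*503028 = -31449310560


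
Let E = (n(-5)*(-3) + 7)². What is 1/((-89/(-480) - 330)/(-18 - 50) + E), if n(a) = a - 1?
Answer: 32640/20558311 ≈ 0.0015877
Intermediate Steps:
n(a) = -1 + a
E = 625 (E = ((-1 - 5)*(-3) + 7)² = (-6*(-3) + 7)² = (18 + 7)² = 25² = 625)
1/((-89/(-480) - 330)/(-18 - 50) + E) = 1/((-89/(-480) - 330)/(-18 - 50) + 625) = 1/((-89*(-1/480) - 330)/(-68) + 625) = 1/((89/480 - 330)*(-1/68) + 625) = 1/(-158311/480*(-1/68) + 625) = 1/(158311/32640 + 625) = 1/(20558311/32640) = 32640/20558311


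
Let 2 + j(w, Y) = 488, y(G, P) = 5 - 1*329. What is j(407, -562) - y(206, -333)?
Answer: 810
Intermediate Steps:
y(G, P) = -324 (y(G, P) = 5 - 329 = -324)
j(w, Y) = 486 (j(w, Y) = -2 + 488 = 486)
j(407, -562) - y(206, -333) = 486 - 1*(-324) = 486 + 324 = 810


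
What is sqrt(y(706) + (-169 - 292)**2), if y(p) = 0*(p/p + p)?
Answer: 461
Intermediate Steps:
y(p) = 0 (y(p) = 0*(1 + p) = 0)
sqrt(y(706) + (-169 - 292)**2) = sqrt(0 + (-169 - 292)**2) = sqrt(0 + (-461)**2) = sqrt(0 + 212521) = sqrt(212521) = 461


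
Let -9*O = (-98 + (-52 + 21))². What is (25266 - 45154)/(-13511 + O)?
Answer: 1243/960 ≈ 1.2948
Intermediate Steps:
O = -1849 (O = -(-98 + (-52 + 21))²/9 = -(-98 - 31)²/9 = -⅑*(-129)² = -⅑*16641 = -1849)
(25266 - 45154)/(-13511 + O) = (25266 - 45154)/(-13511 - 1849) = -19888/(-15360) = -19888*(-1/15360) = 1243/960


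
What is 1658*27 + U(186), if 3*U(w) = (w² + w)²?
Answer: 403307274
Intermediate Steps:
U(w) = (w + w²)²/3 (U(w) = (w² + w)²/3 = (w + w²)²/3)
1658*27 + U(186) = 1658*27 + (⅓)*186²*(1 + 186)² = 44766 + (⅓)*34596*187² = 44766 + (⅓)*34596*34969 = 44766 + 403262508 = 403307274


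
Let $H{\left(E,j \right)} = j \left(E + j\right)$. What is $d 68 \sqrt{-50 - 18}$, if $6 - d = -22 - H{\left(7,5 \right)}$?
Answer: $11968 i \sqrt{17} \approx 49345.0 i$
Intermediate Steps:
$d = 88$ ($d = 6 - \left(-22 - 5 \left(7 + 5\right)\right) = 6 - \left(-22 - 5 \cdot 12\right) = 6 - \left(-22 - 60\right) = 6 - -82 = 6 + 82 = 88$)
$d 68 \sqrt{-50 - 18} = 88 \cdot 68 \sqrt{-50 - 18} = 5984 \sqrt{-68} = 5984 \cdot 2 i \sqrt{17} = 11968 i \sqrt{17}$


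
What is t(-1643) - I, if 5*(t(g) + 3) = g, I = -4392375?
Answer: 21960217/5 ≈ 4.3920e+6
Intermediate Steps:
t(g) = -3 + g/5
t(-1643) - I = (-3 + (⅕)*(-1643)) - 1*(-4392375) = (-3 - 1643/5) + 4392375 = -1658/5 + 4392375 = 21960217/5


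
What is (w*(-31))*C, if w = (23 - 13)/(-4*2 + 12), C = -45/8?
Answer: 6975/16 ≈ 435.94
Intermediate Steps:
C = -45/8 (C = -45*1/8 = -45/8 ≈ -5.6250)
w = 5/2 (w = 10/(-8 + 12) = 10/4 = 10*(1/4) = 5/2 ≈ 2.5000)
(w*(-31))*C = ((5/2)*(-31))*(-45/8) = -155/2*(-45/8) = 6975/16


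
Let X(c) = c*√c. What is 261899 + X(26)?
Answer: 261899 + 26*√26 ≈ 2.6203e+5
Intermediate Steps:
X(c) = c^(3/2)
261899 + X(26) = 261899 + 26^(3/2) = 261899 + 26*√26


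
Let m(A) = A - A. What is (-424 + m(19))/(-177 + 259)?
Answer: -212/41 ≈ -5.1707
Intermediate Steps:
m(A) = 0
(-424 + m(19))/(-177 + 259) = (-424 + 0)/(-177 + 259) = -424/82 = -424*1/82 = -212/41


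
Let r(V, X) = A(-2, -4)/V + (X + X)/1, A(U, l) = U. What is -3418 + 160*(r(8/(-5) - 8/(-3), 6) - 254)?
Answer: -42438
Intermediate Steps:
r(V, X) = -2/V + 2*X (r(V, X) = -2/V + (X + X)/1 = -2/V + (2*X)*1 = -2/V + 2*X)
-3418 + 160*(r(8/(-5) - 8/(-3), 6) - 254) = -3418 + 160*((-2/(8/(-5) - 8/(-3)) + 2*6) - 254) = -3418 + 160*((-2/(8*(-1/5) - 8*(-1/3)) + 12) - 254) = -3418 + 160*((-2/(-8/5 + 8/3) + 12) - 254) = -3418 + 160*((-2/16/15 + 12) - 254) = -3418 + 160*((-2*15/16 + 12) - 254) = -3418 + 160*((-15/8 + 12) - 254) = -3418 + 160*(81/8 - 254) = -3418 + 160*(-1951/8) = -3418 - 39020 = -42438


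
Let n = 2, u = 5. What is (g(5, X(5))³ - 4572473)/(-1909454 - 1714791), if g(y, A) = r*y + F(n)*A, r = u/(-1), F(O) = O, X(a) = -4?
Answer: 921682/724849 ≈ 1.2716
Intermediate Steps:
r = -5 (r = 5/(-1) = 5*(-1) = -5)
g(y, A) = -5*y + 2*A
(g(5, X(5))³ - 4572473)/(-1909454 - 1714791) = ((-5*5 + 2*(-4))³ - 4572473)/(-1909454 - 1714791) = ((-25 - 8)³ - 4572473)/(-3624245) = ((-33)³ - 4572473)*(-1/3624245) = (-35937 - 4572473)*(-1/3624245) = -4608410*(-1/3624245) = 921682/724849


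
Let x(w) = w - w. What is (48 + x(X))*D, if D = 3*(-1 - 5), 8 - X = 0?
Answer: -864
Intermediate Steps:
X = 8 (X = 8 - 1*0 = 8 + 0 = 8)
x(w) = 0
D = -18 (D = 3*(-6) = -18)
(48 + x(X))*D = (48 + 0)*(-18) = 48*(-18) = -864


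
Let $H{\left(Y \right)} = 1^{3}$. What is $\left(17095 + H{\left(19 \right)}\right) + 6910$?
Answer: $24006$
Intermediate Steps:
$H{\left(Y \right)} = 1$
$\left(17095 + H{\left(19 \right)}\right) + 6910 = \left(17095 + 1\right) + 6910 = 17096 + 6910 = 24006$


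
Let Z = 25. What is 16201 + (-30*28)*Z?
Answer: -4799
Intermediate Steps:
16201 + (-30*28)*Z = 16201 - 30*28*25 = 16201 - 840*25 = 16201 - 21000 = -4799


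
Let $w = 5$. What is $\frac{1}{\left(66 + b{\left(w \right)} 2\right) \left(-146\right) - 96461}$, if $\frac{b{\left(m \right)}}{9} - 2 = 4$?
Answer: $- \frac{1}{121865} \approx -8.2058 \cdot 10^{-6}$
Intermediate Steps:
$b{\left(m \right)} = 54$ ($b{\left(m \right)} = 18 + 9 \cdot 4 = 18 + 36 = 54$)
$\frac{1}{\left(66 + b{\left(w \right)} 2\right) \left(-146\right) - 96461} = \frac{1}{\left(66 + 54 \cdot 2\right) \left(-146\right) - 96461} = \frac{1}{\left(66 + 108\right) \left(-146\right) - 96461} = \frac{1}{174 \left(-146\right) - 96461} = \frac{1}{-25404 - 96461} = \frac{1}{-121865} = - \frac{1}{121865}$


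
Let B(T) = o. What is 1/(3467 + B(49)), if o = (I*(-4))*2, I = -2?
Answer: 1/3483 ≈ 0.00028711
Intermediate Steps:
o = 16 (o = -2*(-4)*2 = 8*2 = 16)
B(T) = 16
1/(3467 + B(49)) = 1/(3467 + 16) = 1/3483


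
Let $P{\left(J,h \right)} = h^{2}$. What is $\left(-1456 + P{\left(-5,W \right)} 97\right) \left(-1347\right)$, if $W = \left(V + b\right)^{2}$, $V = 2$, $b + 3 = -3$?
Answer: $-31487472$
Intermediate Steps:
$b = -6$ ($b = -3 - 3 = -6$)
$W = 16$ ($W = \left(2 - 6\right)^{2} = \left(-4\right)^{2} = 16$)
$\left(-1456 + P{\left(-5,W \right)} 97\right) \left(-1347\right) = \left(-1456 + 16^{2} \cdot 97\right) \left(-1347\right) = \left(-1456 + 256 \cdot 97\right) \left(-1347\right) = \left(-1456 + 24832\right) \left(-1347\right) = 23376 \left(-1347\right) = -31487472$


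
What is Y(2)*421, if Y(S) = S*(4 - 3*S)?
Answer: -1684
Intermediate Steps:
Y(2)*421 = (2*(4 - 3*2))*421 = (2*(4 - 6))*421 = (2*(-2))*421 = -4*421 = -1684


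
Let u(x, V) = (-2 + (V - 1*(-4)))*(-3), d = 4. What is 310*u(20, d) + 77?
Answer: -5503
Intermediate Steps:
u(x, V) = -6 - 3*V (u(x, V) = (-2 + (V + 4))*(-3) = (-2 + (4 + V))*(-3) = (2 + V)*(-3) = -6 - 3*V)
310*u(20, d) + 77 = 310*(-6 - 3*4) + 77 = 310*(-6 - 12) + 77 = 310*(-18) + 77 = -5580 + 77 = -5503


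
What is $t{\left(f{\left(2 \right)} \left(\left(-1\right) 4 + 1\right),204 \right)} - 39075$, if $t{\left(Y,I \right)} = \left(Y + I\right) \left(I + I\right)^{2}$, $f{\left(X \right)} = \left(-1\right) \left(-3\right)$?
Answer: $32421405$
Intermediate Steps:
$f{\left(X \right)} = 3$
$t{\left(Y,I \right)} = 4 I^{2} \left(I + Y\right)$ ($t{\left(Y,I \right)} = \left(I + Y\right) \left(2 I\right)^{2} = \left(I + Y\right) 4 I^{2} = 4 I^{2} \left(I + Y\right)$)
$t{\left(f{\left(2 \right)} \left(\left(-1\right) 4 + 1\right),204 \right)} - 39075 = 4 \cdot 204^{2} \left(204 + 3 \left(\left(-1\right) 4 + 1\right)\right) - 39075 = 4 \cdot 41616 \left(204 + 3 \left(-4 + 1\right)\right) - 39075 = 4 \cdot 41616 \left(204 + 3 \left(-3\right)\right) - 39075 = 4 \cdot 41616 \left(204 - 9\right) - 39075 = 4 \cdot 41616 \cdot 195 - 39075 = 32460480 - 39075 = 32421405$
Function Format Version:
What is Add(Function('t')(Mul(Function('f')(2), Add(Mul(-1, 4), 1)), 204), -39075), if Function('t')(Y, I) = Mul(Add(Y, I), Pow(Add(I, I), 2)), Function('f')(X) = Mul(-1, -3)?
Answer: 32421405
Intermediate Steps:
Function('f')(X) = 3
Function('t')(Y, I) = Mul(4, Pow(I, 2), Add(I, Y)) (Function('t')(Y, I) = Mul(Add(I, Y), Pow(Mul(2, I), 2)) = Mul(Add(I, Y), Mul(4, Pow(I, 2))) = Mul(4, Pow(I, 2), Add(I, Y)))
Add(Function('t')(Mul(Function('f')(2), Add(Mul(-1, 4), 1)), 204), -39075) = Add(Mul(4, Pow(204, 2), Add(204, Mul(3, Add(Mul(-1, 4), 1)))), -39075) = Add(Mul(4, 41616, Add(204, Mul(3, Add(-4, 1)))), -39075) = Add(Mul(4, 41616, Add(204, Mul(3, -3))), -39075) = Add(Mul(4, 41616, Add(204, -9)), -39075) = Add(Mul(4, 41616, 195), -39075) = Add(32460480, -39075) = 32421405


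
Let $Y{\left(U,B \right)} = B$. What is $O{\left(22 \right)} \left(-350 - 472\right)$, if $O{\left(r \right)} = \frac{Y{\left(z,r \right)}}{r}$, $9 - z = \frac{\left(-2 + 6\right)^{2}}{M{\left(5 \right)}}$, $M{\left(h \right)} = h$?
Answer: $-822$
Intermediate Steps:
$z = \frac{29}{5}$ ($z = 9 - \frac{\left(-2 + 6\right)^{2}}{5} = 9 - 4^{2} \cdot \frac{1}{5} = 9 - 16 \cdot \frac{1}{5} = 9 - \frac{16}{5} = \frac{29}{5} \approx 5.8$)
$O{\left(r \right)} = 1$ ($O{\left(r \right)} = \frac{r}{r} = 1$)
$O{\left(22 \right)} \left(-350 - 472\right) = 1 \left(-350 - 472\right) = 1 \left(-822\right) = -822$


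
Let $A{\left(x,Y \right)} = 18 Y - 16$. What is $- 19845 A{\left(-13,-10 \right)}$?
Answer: $3889620$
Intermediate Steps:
$A{\left(x,Y \right)} = -16 + 18 Y$
$- 19845 A{\left(-13,-10 \right)} = - 19845 \left(-16 + 18 \left(-10\right)\right) = - 19845 \left(-16 - 180\right) = \left(-19845\right) \left(-196\right) = 3889620$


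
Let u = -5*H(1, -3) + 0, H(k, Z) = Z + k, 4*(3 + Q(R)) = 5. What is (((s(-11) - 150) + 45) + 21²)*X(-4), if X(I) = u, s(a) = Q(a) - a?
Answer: 6905/2 ≈ 3452.5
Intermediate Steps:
Q(R) = -7/4 (Q(R) = -3 + (¼)*5 = -3 + 5/4 = -7/4)
s(a) = -7/4 - a
u = 10 (u = -5*(-3 + 1) + 0 = -5*(-2) + 0 = 10 + 0 = 10)
X(I) = 10
(((s(-11) - 150) + 45) + 21²)*X(-4) = ((((-7/4 - 1*(-11)) - 150) + 45) + 21²)*10 = ((((-7/4 + 11) - 150) + 45) + 441)*10 = (((37/4 - 150) + 45) + 441)*10 = ((-563/4 + 45) + 441)*10 = (-383/4 + 441)*10 = (1381/4)*10 = 6905/2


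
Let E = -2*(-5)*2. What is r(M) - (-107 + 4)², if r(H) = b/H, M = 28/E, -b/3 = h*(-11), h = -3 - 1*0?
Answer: -74758/7 ≈ -10680.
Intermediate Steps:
E = 20 (E = 10*2 = 20)
h = -3 (h = -3 + 0 = -3)
b = -99 (b = -(-9)*(-11) = -3*33 = -99)
M = 7/5 (M = 28/20 = 28*(1/20) = 7/5 ≈ 1.4000)
r(H) = -99/H
r(M) - (-107 + 4)² = -99/7/5 - (-107 + 4)² = -99*5/7 - 1*(-103)² = -495/7 - 1*10609 = -495/7 - 10609 = -74758/7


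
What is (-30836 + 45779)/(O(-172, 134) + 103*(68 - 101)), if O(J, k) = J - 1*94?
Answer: -14943/3665 ≈ -4.0772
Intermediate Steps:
O(J, k) = -94 + J (O(J, k) = J - 94 = -94 + J)
(-30836 + 45779)/(O(-172, 134) + 103*(68 - 101)) = (-30836 + 45779)/((-94 - 172) + 103*(68 - 101)) = 14943/(-266 + 103*(-33)) = 14943/(-266 - 3399) = 14943/(-3665) = 14943*(-1/3665) = -14943/3665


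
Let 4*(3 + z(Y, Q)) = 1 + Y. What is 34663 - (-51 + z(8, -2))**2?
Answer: 511759/16 ≈ 31985.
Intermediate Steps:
z(Y, Q) = -11/4 + Y/4 (z(Y, Q) = -3 + (1 + Y)/4 = -3 + (1/4 + Y/4) = -11/4 + Y/4)
34663 - (-51 + z(8, -2))**2 = 34663 - (-51 + (-11/4 + (1/4)*8))**2 = 34663 - (-51 + (-11/4 + 2))**2 = 34663 - (-51 - 3/4)**2 = 34663 - (-207/4)**2 = 34663 - 1*42849/16 = 34663 - 42849/16 = 511759/16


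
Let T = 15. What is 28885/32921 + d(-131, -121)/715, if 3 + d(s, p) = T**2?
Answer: 27961237/23538515 ≈ 1.1879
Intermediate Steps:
d(s, p) = 222 (d(s, p) = -3 + 15**2 = -3 + 225 = 222)
28885/32921 + d(-131, -121)/715 = 28885/32921 + 222/715 = 27961237/23538515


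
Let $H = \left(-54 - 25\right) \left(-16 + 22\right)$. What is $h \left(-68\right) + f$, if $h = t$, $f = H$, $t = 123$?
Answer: $-8838$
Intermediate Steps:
$H = -474$ ($H = \left(-79\right) 6 = -474$)
$f = -474$
$h = 123$
$h \left(-68\right) + f = 123 \left(-68\right) - 474 = -8364 - 474 = -8838$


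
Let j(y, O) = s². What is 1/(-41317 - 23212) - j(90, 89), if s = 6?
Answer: -2323045/64529 ≈ -36.000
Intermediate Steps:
j(y, O) = 36 (j(y, O) = 6² = 36)
1/(-41317 - 23212) - j(90, 89) = 1/(-41317 - 23212) - 1*36 = 1/(-64529) - 36 = -1/64529 - 36 = -2323045/64529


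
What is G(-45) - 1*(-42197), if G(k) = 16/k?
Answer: 1898849/45 ≈ 42197.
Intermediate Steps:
G(-45) - 1*(-42197) = 16/(-45) - 1*(-42197) = 16*(-1/45) + 42197 = -16/45 + 42197 = 1898849/45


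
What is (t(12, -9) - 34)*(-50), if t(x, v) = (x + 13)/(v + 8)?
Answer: 2950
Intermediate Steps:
t(x, v) = (13 + x)/(8 + v)
(t(12, -9) - 34)*(-50) = ((13 + 12)/(8 - 9) - 34)*(-50) = (25/(-1) - 34)*(-50) = (-1*25 - 34)*(-50) = (-25 - 34)*(-50) = -59*(-50) = 2950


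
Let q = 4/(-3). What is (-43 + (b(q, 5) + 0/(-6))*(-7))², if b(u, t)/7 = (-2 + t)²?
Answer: 234256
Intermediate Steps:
q = -4/3 (q = 4*(-⅓) = -4/3 ≈ -1.3333)
b(u, t) = 7*(-2 + t)²
(-43 + (b(q, 5) + 0/(-6))*(-7))² = (-43 + (7*(-2 + 5)² + 0/(-6))*(-7))² = (-43 + (7*3² + 0*(-⅙))*(-7))² = (-43 + (7*9 + 0)*(-7))² = (-43 + (63 + 0)*(-7))² = (-43 + 63*(-7))² = (-43 - 441)² = (-484)² = 234256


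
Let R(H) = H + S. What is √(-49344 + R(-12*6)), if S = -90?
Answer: I*√49506 ≈ 222.5*I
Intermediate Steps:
R(H) = -90 + H (R(H) = H - 90 = -90 + H)
√(-49344 + R(-12*6)) = √(-49344 + (-90 - 12*6)) = √(-49344 + (-90 - 72)) = √(-49344 - 162) = √(-49506) = I*√49506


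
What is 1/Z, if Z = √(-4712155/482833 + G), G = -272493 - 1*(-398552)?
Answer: 13*√2716861158721/7607591624 ≈ 0.0028166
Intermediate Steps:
G = 126059 (G = -272493 + 398552 = 126059)
Z = 8*√2716861158721/37141 (Z = √(-4712155/482833 + 126059) = √(60860732992/482833) = 8*√2716861158721/37141 ≈ 355.03)
1/Z = 1/(8*√2716861158721/37141) = 13*√2716861158721/7607591624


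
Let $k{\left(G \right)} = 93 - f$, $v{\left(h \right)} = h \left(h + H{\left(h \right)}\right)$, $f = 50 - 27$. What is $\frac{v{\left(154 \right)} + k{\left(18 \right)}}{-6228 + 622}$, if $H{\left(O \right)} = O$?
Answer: $- \frac{23751}{2803} \approx -8.4734$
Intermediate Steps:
$f = 23$ ($f = 50 - 27 = 23$)
$v{\left(h \right)} = 2 h^{2}$ ($v{\left(h \right)} = h \left(h + h\right) = h 2 h = 2 h^{2}$)
$k{\left(G \right)} = 70$ ($k{\left(G \right)} = 93 - 23 = 70$)
$\frac{v{\left(154 \right)} + k{\left(18 \right)}}{-6228 + 622} = \frac{2 \cdot 154^{2} + 70}{-6228 + 622} = \frac{2 \cdot 23716 + 70}{-5606} = \left(47432 + 70\right) \left(- \frac{1}{5606}\right) = 47502 \left(- \frac{1}{5606}\right) = - \frac{23751}{2803}$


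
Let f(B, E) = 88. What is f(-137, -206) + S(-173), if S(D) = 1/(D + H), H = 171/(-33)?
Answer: 172469/1960 ≈ 87.994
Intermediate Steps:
H = -57/11 (H = 171*(-1/33) = -57/11 ≈ -5.1818)
S(D) = 1/(-57/11 + D) (S(D) = 1/(D - 57/11) = 1/(-57/11 + D))
f(-137, -206) + S(-173) = 88 + 11/(-57 + 11*(-173)) = 88 + 11/(-57 - 1903) = 88 + 11/(-1960) = 88 + 11*(-1/1960) = 88 - 11/1960 = 172469/1960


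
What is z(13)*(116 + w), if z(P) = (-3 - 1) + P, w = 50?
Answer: 1494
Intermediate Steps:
z(P) = -4 + P
z(13)*(116 + w) = (-4 + 13)*(116 + 50) = 9*166 = 1494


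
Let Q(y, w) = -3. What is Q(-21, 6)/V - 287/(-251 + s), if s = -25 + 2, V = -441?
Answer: 42463/40278 ≈ 1.0542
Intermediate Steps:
s = -23
Q(-21, 6)/V - 287/(-251 + s) = -3/(-441) - 287/(-251 - 23) = -3*(-1/441) - 287/(-274) = 1/147 - 287*(-1/274) = 1/147 + 287/274 = 42463/40278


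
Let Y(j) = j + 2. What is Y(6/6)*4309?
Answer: 12927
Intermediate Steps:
Y(j) = 2 + j
Y(6/6)*4309 = (2 + 6/6)*4309 = (2 + 6*(⅙))*4309 = (2 + 1)*4309 = 3*4309 = 12927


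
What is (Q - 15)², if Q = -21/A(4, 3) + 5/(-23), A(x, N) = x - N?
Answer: 693889/529 ≈ 1311.7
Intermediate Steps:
Q = -488/23 (Q = -21/(4 - 1*3) + 5/(-23) = -21/(4 - 3) + 5*(-1/23) = -21/1 - 5/23 = -21*1 - 5/23 = -21 - 5/23 = -488/23 ≈ -21.217)
(Q - 15)² = (-488/23 - 15)² = (-833/23)² = 693889/529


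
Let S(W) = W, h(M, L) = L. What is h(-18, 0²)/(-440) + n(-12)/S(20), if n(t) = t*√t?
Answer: -6*I*√3/5 ≈ -2.0785*I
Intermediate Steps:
n(t) = t^(3/2)
h(-18, 0²)/(-440) + n(-12)/S(20) = 0²/(-440) + (-12)^(3/2)/20 = 0*(-1/440) - 24*I*√3*(1/20) = 0 - 6*I*√3/5 = -6*I*√3/5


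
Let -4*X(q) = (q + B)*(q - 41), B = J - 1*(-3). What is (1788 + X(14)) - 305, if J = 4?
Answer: 6499/4 ≈ 1624.8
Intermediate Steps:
B = 7 (B = 4 - 1*(-3) = 4 + 3 = 7)
X(q) = -(-41 + q)*(7 + q)/4 (X(q) = -(q + 7)*(q - 41)/4 = -(7 + q)*(-41 + q)/4 = -(-41 + q)*(7 + q)/4)
(1788 + X(14)) - 305 = (1788 + (287/4 - 1/4*14**2 + (17/2)*14)) - 305 = (1788 + (287/4 - 1/4*196 + 119)) - 305 = (1788 + (287/4 - 49 + 119)) - 305 = (1788 + 567/4) - 305 = 7719/4 - 305 = 6499/4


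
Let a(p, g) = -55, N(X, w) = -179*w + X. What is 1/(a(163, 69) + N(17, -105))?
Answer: 1/18757 ≈ 5.3313e-5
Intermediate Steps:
N(X, w) = X - 179*w
1/(a(163, 69) + N(17, -105)) = 1/(-55 + (17 - 179*(-105))) = 1/(-55 + (17 + 18795)) = 1/(-55 + 18812) = 1/18757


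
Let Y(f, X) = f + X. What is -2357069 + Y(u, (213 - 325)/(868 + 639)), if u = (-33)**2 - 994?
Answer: -3551959930/1507 ≈ -2.3570e+6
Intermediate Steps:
u = 95 (u = 1089 - 994 = 95)
Y(f, X) = X + f
-2357069 + Y(u, (213 - 325)/(868 + 639)) = -2357069 + ((213 - 325)/(868 + 639) + 95) = -2357069 + (-112/1507 + 95) = -2357069 + 143053/1507 = -3551959930/1507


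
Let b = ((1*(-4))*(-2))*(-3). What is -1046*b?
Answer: 25104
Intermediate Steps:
b = -24 (b = -4*(-2)*(-3) = 8*(-3) = -24)
-1046*b = -1046*(-24) = 25104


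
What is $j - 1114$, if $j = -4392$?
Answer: $-5506$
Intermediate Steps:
$j - 1114 = -4392 - 1114 = -5506$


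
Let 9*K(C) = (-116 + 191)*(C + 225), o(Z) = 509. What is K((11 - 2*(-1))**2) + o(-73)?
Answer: 11377/3 ≈ 3792.3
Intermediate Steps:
K(C) = 1875 + 25*C/3 (K(C) = ((-116 + 191)*(C + 225))/9 = (75*(225 + C))/9 = (16875 + 75*C)/9 = 1875 + 25*C/3)
K((11 - 2*(-1))**2) + o(-73) = (1875 + 25*(11 - 2*(-1))**2/3) + 509 = (1875 + 25*(11 + 2)**2/3) + 509 = (1875 + (25/3)*13**2) + 509 = (1875 + (25/3)*169) + 509 = (1875 + 4225/3) + 509 = 9850/3 + 509 = 11377/3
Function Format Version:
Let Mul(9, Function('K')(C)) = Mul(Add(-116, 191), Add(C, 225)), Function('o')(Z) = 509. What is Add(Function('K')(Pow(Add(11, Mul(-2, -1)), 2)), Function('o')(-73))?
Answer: Rational(11377, 3) ≈ 3792.3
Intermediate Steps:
Function('K')(C) = Add(1875, Mul(Rational(25, 3), C)) (Function('K')(C) = Mul(Rational(1, 9), Mul(Add(-116, 191), Add(C, 225))) = Mul(Rational(1, 9), Mul(75, Add(225, C))) = Mul(Rational(1, 9), Add(16875, Mul(75, C))) = Add(1875, Mul(Rational(25, 3), C)))
Add(Function('K')(Pow(Add(11, Mul(-2, -1)), 2)), Function('o')(-73)) = Add(Add(1875, Mul(Rational(25, 3), Pow(Add(11, Mul(-2, -1)), 2))), 509) = Add(Add(1875, Mul(Rational(25, 3), Pow(Add(11, 2), 2))), 509) = Add(Add(1875, Mul(Rational(25, 3), Pow(13, 2))), 509) = Add(Add(1875, Mul(Rational(25, 3), 169)), 509) = Add(Add(1875, Rational(4225, 3)), 509) = Add(Rational(9850, 3), 509) = Rational(11377, 3)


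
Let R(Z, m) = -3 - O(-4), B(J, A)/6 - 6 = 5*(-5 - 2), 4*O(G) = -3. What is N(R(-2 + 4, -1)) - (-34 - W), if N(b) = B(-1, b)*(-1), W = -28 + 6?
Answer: 186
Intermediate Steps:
O(G) = -¾ (O(G) = (¼)*(-3) = -¾)
B(J, A) = -174 (B(J, A) = 36 + 6*(5*(-5 - 2)) = 36 + 6*(5*(-7)) = 36 + 6*(-35) = 36 - 210 = -174)
W = -22
R(Z, m) = -9/4 (R(Z, m) = -3 - 1*(-¾) = -3 + ¾ = -9/4)
N(b) = 174 (N(b) = -174*(-1) = 174)
N(R(-2 + 4, -1)) - (-34 - W) = 174 - (-34 - 1*(-22)) = 174 - (-34 + 22) = 174 - 1*(-12) = 174 + 12 = 186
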